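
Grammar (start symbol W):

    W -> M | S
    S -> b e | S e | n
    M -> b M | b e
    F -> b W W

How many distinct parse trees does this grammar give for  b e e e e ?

Parse trees for b e e e e:
  [W [S [S [S [S b e] e] e] e]]

1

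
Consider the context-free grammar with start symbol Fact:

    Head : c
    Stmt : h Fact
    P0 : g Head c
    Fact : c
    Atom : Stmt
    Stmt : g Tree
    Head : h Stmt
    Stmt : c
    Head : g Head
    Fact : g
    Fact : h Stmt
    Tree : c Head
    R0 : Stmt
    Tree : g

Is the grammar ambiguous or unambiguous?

Only Fact, Stmt, Tree, Head are reachable from Fact; ignoring the rest: The reachable rules are right-linear with at most one rule per (nonterminal, next-terminal) pair. Each input token forces the next rule, so parsing is deterministic.

Unambiguous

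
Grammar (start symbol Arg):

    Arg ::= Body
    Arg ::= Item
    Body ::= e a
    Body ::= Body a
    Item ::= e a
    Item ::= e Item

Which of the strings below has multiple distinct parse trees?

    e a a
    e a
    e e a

e a

e a a: 1 tree
e a: 2 trees
e e a: 1 tree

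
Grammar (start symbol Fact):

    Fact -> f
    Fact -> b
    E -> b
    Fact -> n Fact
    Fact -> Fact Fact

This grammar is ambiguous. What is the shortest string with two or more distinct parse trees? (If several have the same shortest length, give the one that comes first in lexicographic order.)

length 1: no string has ≥2 trees
length 2: no string has ≥2 trees
length 3: b b b has 2 parse trees

Two derivations of b b b:
  Fact ⇒ Fact Fact ⇒ b Fact ⇒ b Fact Fact ⇒ b b Fact ⇒ b b b
  Fact ⇒ Fact Fact ⇒ Fact Fact Fact ⇒ b Fact Fact ⇒ b b Fact ⇒ b b b

b b b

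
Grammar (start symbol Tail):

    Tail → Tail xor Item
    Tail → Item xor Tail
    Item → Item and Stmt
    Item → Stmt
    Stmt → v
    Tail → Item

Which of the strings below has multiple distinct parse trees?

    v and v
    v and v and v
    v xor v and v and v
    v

v and v: 1 tree
v and v and v: 1 tree
v xor v and v and v: 2 trees
v: 1 tree

v xor v and v and v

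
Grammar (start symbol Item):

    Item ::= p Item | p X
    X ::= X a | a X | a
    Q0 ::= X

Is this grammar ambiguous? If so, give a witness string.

Witness: p a a

Derivation 1: Item ⇒ p X ⇒ p X a ⇒ p a a
Derivation 2: Item ⇒ p X ⇒ p a X ⇒ p a a

Two distinct leftmost derivations for the same string.

Ambiguous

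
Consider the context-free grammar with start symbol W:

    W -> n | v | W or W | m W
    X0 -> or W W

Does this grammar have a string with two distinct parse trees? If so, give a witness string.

Witness: m n or n

Derivation 1: W ⇒ W or W ⇒ m W or W ⇒ m n or W ⇒ m n or n
Derivation 2: W ⇒ m W ⇒ m W or W ⇒ m n or W ⇒ m n or n

Two distinct leftmost derivations for the same string.

Ambiguous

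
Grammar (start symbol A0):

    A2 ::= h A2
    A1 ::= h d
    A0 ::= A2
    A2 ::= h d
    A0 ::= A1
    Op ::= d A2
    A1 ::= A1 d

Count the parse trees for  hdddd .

Parse trees for hdddd:
  [A0 [A1 [A1 [A1 [A1 h d] d] d] d]]

1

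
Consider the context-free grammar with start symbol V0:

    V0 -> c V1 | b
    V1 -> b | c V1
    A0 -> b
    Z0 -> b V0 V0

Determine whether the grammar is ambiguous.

Unambiguous

Only V0, V1 are reachable from V0; ignoring the rest: Each reachable nonterminal has at most one production per leading terminal, and all productions are right-linear; the derivation is determined token-by-token.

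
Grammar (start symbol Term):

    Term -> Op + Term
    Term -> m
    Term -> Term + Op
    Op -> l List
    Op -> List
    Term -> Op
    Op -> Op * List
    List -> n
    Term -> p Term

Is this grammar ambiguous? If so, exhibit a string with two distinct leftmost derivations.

Ambiguous

Witness: n + n

Derivation 1: Term ⇒ Op + Term ⇒ List + Term ⇒ n + Term ⇒ n + Op ⇒ n + List ⇒ n + n
Derivation 2: Term ⇒ Term + Op ⇒ Op + Op ⇒ List + Op ⇒ n + Op ⇒ n + List ⇒ n + n

Two distinct leftmost derivations for the same string.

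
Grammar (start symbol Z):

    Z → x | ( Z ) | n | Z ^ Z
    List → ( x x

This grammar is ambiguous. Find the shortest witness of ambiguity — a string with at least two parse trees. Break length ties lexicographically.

length 1: no string has ≥2 trees
length 3: no string has ≥2 trees
length 5: n ^ n ^ n has 2 parse trees

Two derivations of n ^ n ^ n:
  Z ⇒ Z ^ Z ⇒ n ^ Z ⇒ n ^ Z ^ Z ⇒ n ^ n ^ Z ⇒ n ^ n ^ n
  Z ⇒ Z ^ Z ⇒ Z ^ Z ^ Z ⇒ n ^ Z ^ Z ⇒ n ^ n ^ Z ⇒ n ^ n ^ n

n ^ n ^ n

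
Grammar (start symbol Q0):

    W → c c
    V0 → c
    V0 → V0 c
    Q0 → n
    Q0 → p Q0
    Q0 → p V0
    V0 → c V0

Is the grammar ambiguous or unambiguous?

Witness: p c c

Derivation 1: Q0 ⇒ p V0 ⇒ p V0 c ⇒ p c c
Derivation 2: Q0 ⇒ p V0 ⇒ p c V0 ⇒ p c c

Two distinct leftmost derivations for the same string.

Ambiguous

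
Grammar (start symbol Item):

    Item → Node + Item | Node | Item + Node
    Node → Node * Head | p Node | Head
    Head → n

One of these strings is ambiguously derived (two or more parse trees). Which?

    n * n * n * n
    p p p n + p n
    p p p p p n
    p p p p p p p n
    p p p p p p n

n * n * n * n: 1 tree
p p p n + p n: 2 trees
p p p p p n: 1 tree
p p p p p p p n: 1 tree
p p p p p p n: 1 tree

p p p n + p n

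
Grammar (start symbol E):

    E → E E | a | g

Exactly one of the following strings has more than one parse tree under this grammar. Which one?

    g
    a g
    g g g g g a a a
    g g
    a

g g g g g a a a

g: 1 tree
a g: 1 tree
g g g g g a a a: 429 trees
g g: 1 tree
a: 1 tree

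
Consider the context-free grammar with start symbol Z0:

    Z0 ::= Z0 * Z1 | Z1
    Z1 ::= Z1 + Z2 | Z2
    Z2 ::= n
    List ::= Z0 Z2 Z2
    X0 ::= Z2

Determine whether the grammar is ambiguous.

Unambiguous

Only Z0, Z1, Z2 are reachable from Z0; ignoring the rest: The grammar is stratified — Z0 handles '*' (left-recursive), Z1 handles '+', Z2 atoms. Each operator has a fixed associativity and precedence level, so every string has one parse.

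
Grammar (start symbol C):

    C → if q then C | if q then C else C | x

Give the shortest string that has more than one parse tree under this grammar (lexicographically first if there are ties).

length 1: no string has ≥2 trees
length 4: no string has ≥2 trees
length 6: no string has ≥2 trees
length 7: no string has ≥2 trees
length 9: if q then if q then x else x has 2 parse trees

Two derivations of if q then if q then x else x:
  C ⇒ if q then C ⇒ if q then if q then C else C ⇒ if q then if q then x else C ⇒ if q then if q then x else x
  C ⇒ if q then C else C ⇒ if q then if q then C else C ⇒ if q then if q then x else C ⇒ if q then if q then x else x

if q then if q then x else x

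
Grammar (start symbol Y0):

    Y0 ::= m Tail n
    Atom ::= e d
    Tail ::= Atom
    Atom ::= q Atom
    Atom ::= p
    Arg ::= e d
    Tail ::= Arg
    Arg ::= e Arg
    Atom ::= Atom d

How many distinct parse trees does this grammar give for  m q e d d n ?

Parse trees for m q e d d n:
  [Y0 m [Tail [Atom q [Atom [Atom e d] d]]] n]
  [Y0 m [Tail [Atom [Atom q [Atom e d]] d]] n]

2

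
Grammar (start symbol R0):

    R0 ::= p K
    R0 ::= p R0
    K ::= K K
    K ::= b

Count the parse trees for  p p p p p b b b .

2

Parse trees for p p p p p b b b:
  [R0 p [R0 p [R0 p [R0 p [R0 p [K [K b] [K [K b] [K b]]]]]]]]
  [R0 p [R0 p [R0 p [R0 p [R0 p [K [K [K b] [K b]] [K b]]]]]]]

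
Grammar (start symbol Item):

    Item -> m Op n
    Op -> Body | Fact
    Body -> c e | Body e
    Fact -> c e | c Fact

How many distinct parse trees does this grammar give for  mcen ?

2

Parse trees for mcen:
  [Item m [Op [Body c e]] n]
  [Item m [Op [Fact c e]] n]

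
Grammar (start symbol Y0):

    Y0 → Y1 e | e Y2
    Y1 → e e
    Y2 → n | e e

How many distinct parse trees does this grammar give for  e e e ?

Parse trees for e e e:
  [Y0 [Y1 e e] e]
  [Y0 e [Y2 e e]]

2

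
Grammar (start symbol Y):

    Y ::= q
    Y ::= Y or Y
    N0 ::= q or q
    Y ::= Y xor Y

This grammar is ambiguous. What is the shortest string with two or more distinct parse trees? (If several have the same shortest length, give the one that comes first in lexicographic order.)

q or q or q

length 1: no string has ≥2 trees
length 3: no string has ≥2 trees
length 5: q or q or q has 2 parse trees

Two derivations of q or q or q:
  Y ⇒ Y or Y ⇒ q or Y ⇒ q or Y or Y ⇒ q or q or Y ⇒ q or q or q
  Y ⇒ Y or Y ⇒ Y or Y or Y ⇒ q or Y or Y ⇒ q or q or Y ⇒ q or q or q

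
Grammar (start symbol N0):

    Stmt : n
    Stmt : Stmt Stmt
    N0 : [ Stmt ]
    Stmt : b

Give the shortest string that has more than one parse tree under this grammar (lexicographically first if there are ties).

length 3: no string has ≥2 trees
length 4: no string has ≥2 trees
length 5: [ b b b ] has 2 parse trees

Two derivations of [ b b b ]:
  N0 ⇒ [ Stmt ] ⇒ [ Stmt Stmt ] ⇒ [ Stmt Stmt Stmt ] ⇒ [ b Stmt Stmt ] ⇒ [ b b Stmt ] ⇒ [ b b b ]
  N0 ⇒ [ Stmt ] ⇒ [ Stmt Stmt ] ⇒ [ b Stmt ] ⇒ [ b Stmt Stmt ] ⇒ [ b b Stmt ] ⇒ [ b b b ]

[ b b b ]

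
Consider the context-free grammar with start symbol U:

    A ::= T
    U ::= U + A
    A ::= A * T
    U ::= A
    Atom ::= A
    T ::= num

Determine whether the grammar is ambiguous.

Unambiguous

(Atom is unreachable from U, so its rules don't affect L(U).) U → U + A | A  ;  A → A * T | T  — a left-associative chain with T at the bottom. Each string factors uniquely by precedence.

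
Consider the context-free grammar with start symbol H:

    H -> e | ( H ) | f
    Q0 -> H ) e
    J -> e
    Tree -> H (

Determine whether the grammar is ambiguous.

Unambiguous

(Q0, J, Tree are unreachable from H, so their rules don't affect L(H).) L(H) is { openⁿ atom closeⁿ : n ≥ 0 }. The bracket depth fixes n, and the derivation is forced at every step.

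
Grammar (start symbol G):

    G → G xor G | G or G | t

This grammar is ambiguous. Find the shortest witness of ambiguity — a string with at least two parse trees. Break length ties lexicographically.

length 1: no string has ≥2 trees
length 3: no string has ≥2 trees
length 5: t or t or t has 2 parse trees

Two derivations of t or t or t:
  G ⇒ G or G ⇒ G or G or G ⇒ t or G or G ⇒ t or t or G ⇒ t or t or t
  G ⇒ G or G ⇒ t or G ⇒ t or G or G ⇒ t or t or G ⇒ t or t or t

t or t or t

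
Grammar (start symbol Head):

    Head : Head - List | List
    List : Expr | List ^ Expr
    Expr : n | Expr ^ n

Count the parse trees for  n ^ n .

2

Parse trees for n ^ n:
  [Head [List [Expr [Expr n] ^ n]]]
  [Head [List [List [Expr n]] ^ [Expr n]]]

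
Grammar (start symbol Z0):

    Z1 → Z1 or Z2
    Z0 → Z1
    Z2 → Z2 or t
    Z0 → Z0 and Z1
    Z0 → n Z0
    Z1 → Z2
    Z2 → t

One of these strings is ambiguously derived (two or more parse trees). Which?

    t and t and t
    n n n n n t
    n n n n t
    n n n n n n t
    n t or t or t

n t or t or t

t and t and t: 1 tree
n n n n n t: 1 tree
n n n n t: 1 tree
n n n n n n t: 1 tree
n t or t or t: 4 trees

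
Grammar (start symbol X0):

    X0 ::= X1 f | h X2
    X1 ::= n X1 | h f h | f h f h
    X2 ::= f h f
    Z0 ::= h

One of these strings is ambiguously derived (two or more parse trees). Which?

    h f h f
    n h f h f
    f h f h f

h f h f

h f h f: 2 trees
n h f h f: 1 tree
f h f h f: 1 tree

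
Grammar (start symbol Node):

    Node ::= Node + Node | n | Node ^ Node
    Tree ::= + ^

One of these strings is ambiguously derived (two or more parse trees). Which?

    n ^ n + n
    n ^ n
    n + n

n ^ n + n: 2 trees
n ^ n: 1 tree
n + n: 1 tree

n ^ n + n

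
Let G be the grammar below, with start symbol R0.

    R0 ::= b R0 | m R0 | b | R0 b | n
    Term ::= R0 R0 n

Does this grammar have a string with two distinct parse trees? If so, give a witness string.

Witness: b b

Derivation 1: R0 ⇒ b R0 ⇒ b b
Derivation 2: R0 ⇒ R0 b ⇒ b b

Two distinct leftmost derivations for the same string.

Ambiguous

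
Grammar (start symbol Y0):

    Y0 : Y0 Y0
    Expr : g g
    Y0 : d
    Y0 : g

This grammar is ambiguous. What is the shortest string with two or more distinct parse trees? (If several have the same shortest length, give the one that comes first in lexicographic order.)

length 1: no string has ≥2 trees
length 2: no string has ≥2 trees
length 3: d d d has 2 parse trees

Two derivations of d d d:
  Y0 ⇒ Y0 Y0 ⇒ Y0 Y0 Y0 ⇒ d Y0 Y0 ⇒ d d Y0 ⇒ d d d
  Y0 ⇒ Y0 Y0 ⇒ d Y0 ⇒ d Y0 Y0 ⇒ d d Y0 ⇒ d d d

d d d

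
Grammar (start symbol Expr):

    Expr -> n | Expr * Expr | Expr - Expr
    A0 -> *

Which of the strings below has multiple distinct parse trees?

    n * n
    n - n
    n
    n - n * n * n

n - n * n * n

n * n: 1 tree
n - n: 1 tree
n: 1 tree
n - n * n * n: 5 trees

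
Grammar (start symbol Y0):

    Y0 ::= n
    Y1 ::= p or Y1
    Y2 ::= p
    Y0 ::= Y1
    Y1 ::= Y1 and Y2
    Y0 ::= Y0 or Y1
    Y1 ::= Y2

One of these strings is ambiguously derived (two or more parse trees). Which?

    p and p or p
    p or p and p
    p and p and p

p or p and p

p and p or p: 1 tree
p or p and p: 3 trees
p and p and p: 1 tree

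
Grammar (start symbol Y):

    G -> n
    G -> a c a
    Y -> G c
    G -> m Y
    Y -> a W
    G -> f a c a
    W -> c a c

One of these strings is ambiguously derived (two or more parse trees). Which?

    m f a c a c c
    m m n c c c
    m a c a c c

m a c a c c

m f a c a c c: 1 tree
m m n c c c: 1 tree
m a c a c c: 2 trees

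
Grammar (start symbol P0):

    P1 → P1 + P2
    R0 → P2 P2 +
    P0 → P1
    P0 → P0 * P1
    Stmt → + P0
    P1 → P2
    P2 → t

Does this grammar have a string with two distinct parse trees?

Only P0, P1, P2 are reachable from P0; ignoring the rest: This is a standard precedence ladder (P0 over P1 over P2), with each level left-recursive on its own operator ('*' at P0, '+' at P1). That structure is LR(1), hence unambiguous.

Unambiguous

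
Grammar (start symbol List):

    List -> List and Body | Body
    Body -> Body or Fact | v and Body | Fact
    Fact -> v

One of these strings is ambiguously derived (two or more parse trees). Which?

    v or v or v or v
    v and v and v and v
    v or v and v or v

v or v or v or v: 1 tree
v and v and v and v: 8 trees
v or v and v or v: 1 tree

v and v and v and v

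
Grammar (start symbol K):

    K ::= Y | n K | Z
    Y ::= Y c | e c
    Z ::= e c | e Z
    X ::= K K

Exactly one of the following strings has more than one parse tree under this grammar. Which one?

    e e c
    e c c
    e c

e e c: 1 tree
e c c: 1 tree
e c: 2 trees

e c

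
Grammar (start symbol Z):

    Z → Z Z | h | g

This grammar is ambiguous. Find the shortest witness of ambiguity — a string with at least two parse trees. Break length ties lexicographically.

length 1: no string has ≥2 trees
length 2: no string has ≥2 trees
length 3: g g g has 2 parse trees

Two derivations of g g g:
  Z ⇒ Z Z ⇒ Z Z Z ⇒ g Z Z ⇒ g g Z ⇒ g g g
  Z ⇒ Z Z ⇒ g Z ⇒ g Z Z ⇒ g g Z ⇒ g g g

g g g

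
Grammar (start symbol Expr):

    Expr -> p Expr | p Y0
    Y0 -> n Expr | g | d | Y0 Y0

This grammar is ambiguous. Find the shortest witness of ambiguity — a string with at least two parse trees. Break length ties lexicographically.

length 2: no string has ≥2 trees
length 3: no string has ≥2 trees
length 4: p d d d has 2 parse trees

Two derivations of p d d d:
  Expr ⇒ p Y0 ⇒ p Y0 Y0 ⇒ p d Y0 ⇒ p d Y0 Y0 ⇒ p d d Y0 ⇒ p d d d
  Expr ⇒ p Y0 ⇒ p Y0 Y0 ⇒ p Y0 Y0 Y0 ⇒ p d Y0 Y0 ⇒ p d d Y0 ⇒ p d d d

p d d d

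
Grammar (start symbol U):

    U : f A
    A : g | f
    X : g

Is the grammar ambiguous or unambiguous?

Unambiguous

(X is unreachable from U, so its rules don't affect L(U).) Each reachable nonterminal has at most one production per leading terminal, and all productions are right-linear; the derivation is determined token-by-token.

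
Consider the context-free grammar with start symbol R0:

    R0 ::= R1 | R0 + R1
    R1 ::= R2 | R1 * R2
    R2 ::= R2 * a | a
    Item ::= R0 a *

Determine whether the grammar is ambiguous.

Witness: a * a

Derivation 1: R0 ⇒ R1 ⇒ R2 ⇒ R2 * a ⇒ a * a
Derivation 2: R0 ⇒ R1 ⇒ R1 * R2 ⇒ R2 * R2 ⇒ a * R2 ⇒ a * a

Two distinct leftmost derivations for the same string.

Ambiguous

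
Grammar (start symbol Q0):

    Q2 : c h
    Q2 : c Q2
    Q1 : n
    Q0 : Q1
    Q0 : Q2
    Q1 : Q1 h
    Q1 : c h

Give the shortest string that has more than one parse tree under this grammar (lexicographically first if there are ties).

length 1: no string has ≥2 trees
length 2: c h has 2 parse trees

Two derivations of c h:
  Q0 ⇒ Q1 ⇒ c h
  Q0 ⇒ Q2 ⇒ c h

c h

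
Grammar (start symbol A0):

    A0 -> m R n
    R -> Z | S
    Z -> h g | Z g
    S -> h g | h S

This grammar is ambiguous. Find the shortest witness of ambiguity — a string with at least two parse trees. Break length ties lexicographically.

m h g n

length 4: m h g n has 2 parse trees

Two derivations of m h g n:
  A0 ⇒ m R n ⇒ m Z n ⇒ m h g n
  A0 ⇒ m R n ⇒ m S n ⇒ m h g n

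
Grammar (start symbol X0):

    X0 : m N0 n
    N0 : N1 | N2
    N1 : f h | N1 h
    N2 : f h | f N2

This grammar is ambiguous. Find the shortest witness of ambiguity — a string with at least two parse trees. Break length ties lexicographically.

length 4: m f h n has 2 parse trees

Two derivations of m f h n:
  X0 ⇒ m N0 n ⇒ m N1 n ⇒ m f h n
  X0 ⇒ m N0 n ⇒ m N2 n ⇒ m f h n

m f h n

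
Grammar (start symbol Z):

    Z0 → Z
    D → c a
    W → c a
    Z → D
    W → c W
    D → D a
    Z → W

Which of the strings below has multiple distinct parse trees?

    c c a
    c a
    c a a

c a

c c a: 1 tree
c a: 2 trees
c a a: 1 tree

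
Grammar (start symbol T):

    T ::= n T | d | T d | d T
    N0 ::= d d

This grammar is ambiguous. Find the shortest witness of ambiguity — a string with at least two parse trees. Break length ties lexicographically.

length 1: no string has ≥2 trees
length 2: d d has 2 parse trees

Two derivations of d d:
  T ⇒ T d ⇒ d d
  T ⇒ d T ⇒ d d

d d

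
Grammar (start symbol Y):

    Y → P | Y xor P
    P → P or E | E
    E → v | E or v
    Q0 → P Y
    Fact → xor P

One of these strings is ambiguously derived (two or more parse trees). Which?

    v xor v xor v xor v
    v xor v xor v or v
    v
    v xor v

v xor v xor v xor v: 1 tree
v xor v xor v or v: 2 trees
v: 1 tree
v xor v: 1 tree

v xor v xor v or v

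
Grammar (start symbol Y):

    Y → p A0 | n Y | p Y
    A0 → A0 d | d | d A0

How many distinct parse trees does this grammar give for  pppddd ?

4

Parse trees for pppddd:
  [Y p [Y p [Y p [A0 [A0 [A0 d] d] d]]]]
  [Y p [Y p [Y p [A0 [A0 d [A0 d]] d]]]]
  [Y p [Y p [Y p [A0 d [A0 [A0 d] d]]]]]
  [Y p [Y p [Y p [A0 d [A0 d [A0 d]]]]]]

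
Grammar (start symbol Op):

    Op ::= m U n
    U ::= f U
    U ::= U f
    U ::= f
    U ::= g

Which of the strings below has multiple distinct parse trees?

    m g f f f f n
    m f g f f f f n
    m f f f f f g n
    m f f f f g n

m f g f f f f n

m g f f f f n: 1 tree
m f g f f f f n: 5 trees
m f f f f f g n: 1 tree
m f f f f g n: 1 tree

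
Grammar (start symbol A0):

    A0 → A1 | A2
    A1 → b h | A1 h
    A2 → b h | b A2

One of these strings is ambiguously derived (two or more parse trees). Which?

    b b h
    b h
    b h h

b h

b b h: 1 tree
b h: 2 trees
b h h: 1 tree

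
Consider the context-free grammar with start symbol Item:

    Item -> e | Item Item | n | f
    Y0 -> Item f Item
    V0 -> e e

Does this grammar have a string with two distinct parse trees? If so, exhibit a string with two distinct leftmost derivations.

Witness: e e e

Derivation 1: Item ⇒ Item Item ⇒ e Item ⇒ e Item Item ⇒ e e Item ⇒ e e e
Derivation 2: Item ⇒ Item Item ⇒ Item Item Item ⇒ e Item Item ⇒ e e Item ⇒ e e e

Two distinct leftmost derivations for the same string.

Ambiguous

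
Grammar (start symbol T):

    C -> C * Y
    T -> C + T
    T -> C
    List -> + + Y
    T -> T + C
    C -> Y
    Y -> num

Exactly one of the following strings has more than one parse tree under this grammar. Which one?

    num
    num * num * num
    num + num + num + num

num + num + num + num

num: 1 tree
num * num * num: 1 tree
num + num + num + num: 8 trees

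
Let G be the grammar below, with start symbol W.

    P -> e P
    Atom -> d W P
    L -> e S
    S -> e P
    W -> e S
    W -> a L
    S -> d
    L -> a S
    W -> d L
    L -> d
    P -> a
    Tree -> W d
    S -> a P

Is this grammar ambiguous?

Unambiguous

Only W, L, S, P are reachable from W; ignoring the rest: The reachable rules are right-linear with at most one rule per (nonterminal, next-terminal) pair. Each input token forces the next rule, so parsing is deterministic.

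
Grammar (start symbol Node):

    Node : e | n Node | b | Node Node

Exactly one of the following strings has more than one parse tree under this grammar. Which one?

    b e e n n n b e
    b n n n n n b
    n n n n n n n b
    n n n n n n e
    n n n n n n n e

b e e n n n b e

b e e n n n b e: 29 trees
b n n n n n b: 1 tree
n n n n n n n b: 1 tree
n n n n n n e: 1 tree
n n n n n n n e: 1 tree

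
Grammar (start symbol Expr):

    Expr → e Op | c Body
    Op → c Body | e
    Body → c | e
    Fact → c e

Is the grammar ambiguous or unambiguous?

Unambiguous

(Fact is unreachable from Expr, so its rules don't affect L(Expr).) Each reachable nonterminal has at most one production per leading terminal, and all productions are right-linear; the derivation is determined token-by-token.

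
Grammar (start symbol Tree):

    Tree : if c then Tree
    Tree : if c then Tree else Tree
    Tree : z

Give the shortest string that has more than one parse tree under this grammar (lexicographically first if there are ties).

if c then if c then z else z

length 1: no string has ≥2 trees
length 4: no string has ≥2 trees
length 6: no string has ≥2 trees
length 7: no string has ≥2 trees
length 9: if c then if c then z else z has 2 parse trees

Two derivations of if c then if c then z else z:
  Tree ⇒ if c then Tree ⇒ if c then if c then Tree else Tree ⇒ if c then if c then z else Tree ⇒ if c then if c then z else z
  Tree ⇒ if c then Tree else Tree ⇒ if c then if c then Tree else Tree ⇒ if c then if c then z else Tree ⇒ if c then if c then z else z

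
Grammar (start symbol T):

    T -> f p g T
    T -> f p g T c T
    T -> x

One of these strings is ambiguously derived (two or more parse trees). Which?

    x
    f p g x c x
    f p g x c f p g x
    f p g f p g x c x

x: 1 tree
f p g x c x: 1 tree
f p g x c f p g x: 1 tree
f p g f p g x c x: 2 trees

f p g f p g x c x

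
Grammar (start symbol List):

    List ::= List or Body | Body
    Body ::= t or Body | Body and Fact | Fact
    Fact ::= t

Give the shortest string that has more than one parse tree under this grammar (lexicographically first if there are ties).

t or t

length 1: no string has ≥2 trees
length 3: t or t has 2 parse trees

Two derivations of t or t:
  List ⇒ List or Body ⇒ Body or Body ⇒ Fact or Body ⇒ t or Body ⇒ t or Fact ⇒ t or t
  List ⇒ Body ⇒ t or Body ⇒ t or Fact ⇒ t or t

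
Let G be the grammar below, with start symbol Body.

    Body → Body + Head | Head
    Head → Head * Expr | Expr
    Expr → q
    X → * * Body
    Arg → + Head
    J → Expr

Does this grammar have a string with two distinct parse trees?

Only Body, Head, Expr are reachable from Body; ignoring the rest: Body → Body + Head | Head  ;  Head → Head * Expr | Expr  — a left-associative chain with Expr at the bottom. Each string factors uniquely by precedence.

Unambiguous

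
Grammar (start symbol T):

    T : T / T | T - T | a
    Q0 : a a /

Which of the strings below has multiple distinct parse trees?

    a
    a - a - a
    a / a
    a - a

a - a - a

a: 1 tree
a - a - a: 2 trees
a / a: 1 tree
a - a: 1 tree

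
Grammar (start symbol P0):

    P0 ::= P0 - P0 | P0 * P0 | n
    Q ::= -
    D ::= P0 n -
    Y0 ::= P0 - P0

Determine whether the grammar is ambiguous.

Ambiguous

Witness: n * n * n

Derivation 1: P0 ⇒ P0 * P0 ⇒ P0 * P0 * P0 ⇒ n * P0 * P0 ⇒ n * n * P0 ⇒ n * n * n
Derivation 2: P0 ⇒ P0 * P0 ⇒ n * P0 ⇒ n * P0 * P0 ⇒ n * n * P0 ⇒ n * n * n

Two distinct leftmost derivations for the same string.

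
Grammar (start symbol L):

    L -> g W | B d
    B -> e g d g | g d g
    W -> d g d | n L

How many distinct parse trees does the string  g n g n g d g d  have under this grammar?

2

Parse trees for g n g n g d g d:
  [L g [W n [L g [W n [L g [W d g d]]]]]]
  [L g [W n [L g [W n [L [B g d g] d]]]]]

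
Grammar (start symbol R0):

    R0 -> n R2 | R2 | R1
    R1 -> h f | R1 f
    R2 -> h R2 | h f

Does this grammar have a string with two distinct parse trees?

Ambiguous

Witness: h f

Derivation 1: R0 ⇒ R2 ⇒ h f
Derivation 2: R0 ⇒ R1 ⇒ h f

Two distinct leftmost derivations for the same string.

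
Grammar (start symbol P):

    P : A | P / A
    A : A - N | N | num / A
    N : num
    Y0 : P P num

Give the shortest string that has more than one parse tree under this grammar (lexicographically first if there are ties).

num / num

length 1: no string has ≥2 trees
length 3: num / num has 2 parse trees

Two derivations of num / num:
  P ⇒ A ⇒ num / A ⇒ num / N ⇒ num / num
  P ⇒ P / A ⇒ A / A ⇒ N / A ⇒ num / A ⇒ num / N ⇒ num / num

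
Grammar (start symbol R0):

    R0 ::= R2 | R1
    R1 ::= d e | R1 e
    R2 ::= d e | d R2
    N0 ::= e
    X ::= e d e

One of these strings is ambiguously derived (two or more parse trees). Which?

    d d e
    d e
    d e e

d e

d d e: 1 tree
d e: 2 trees
d e e: 1 tree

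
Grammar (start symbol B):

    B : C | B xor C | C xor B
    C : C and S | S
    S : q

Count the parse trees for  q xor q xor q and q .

4

Parse trees for q xor q xor q and q:
  [B [B [B [C [S q]]] xor [C [S q]]] xor [C [C [S q]] and [S q]]]
  [B [B [C [S q]] xor [B [C [S q]]]] xor [C [C [S q]] and [S q]]]
  [B [C [S q]] xor [B [B [C [S q]]] xor [C [C [S q]] and [S q]]]]
  [B [C [S q]] xor [B [C [S q]] xor [B [C [C [S q]] and [S q]]]]]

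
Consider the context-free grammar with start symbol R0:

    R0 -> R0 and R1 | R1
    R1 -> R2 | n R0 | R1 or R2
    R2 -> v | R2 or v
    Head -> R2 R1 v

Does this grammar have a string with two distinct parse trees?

Witness: v or v

Derivation 1: R0 ⇒ R1 ⇒ R2 ⇒ R2 or v ⇒ v or v
Derivation 2: R0 ⇒ R1 ⇒ R1 or R2 ⇒ R2 or R2 ⇒ v or R2 ⇒ v or v

Two distinct leftmost derivations for the same string.

Ambiguous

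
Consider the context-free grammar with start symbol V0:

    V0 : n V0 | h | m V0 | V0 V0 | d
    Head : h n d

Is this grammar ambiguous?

Ambiguous

Witness: d d d

Derivation 1: V0 ⇒ V0 V0 ⇒ V0 V0 V0 ⇒ d V0 V0 ⇒ d d V0 ⇒ d d d
Derivation 2: V0 ⇒ V0 V0 ⇒ d V0 ⇒ d V0 V0 ⇒ d d V0 ⇒ d d d

Two distinct leftmost derivations for the same string.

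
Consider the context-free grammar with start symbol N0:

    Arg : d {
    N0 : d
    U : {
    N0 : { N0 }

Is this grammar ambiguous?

(U, Arg are unreachable from N0, so their rules don't affect L(N0).) L(N0) is { openⁿ atom closeⁿ : n ≥ 0 }. The bracket depth fixes n, and the derivation is forced at every step.

Unambiguous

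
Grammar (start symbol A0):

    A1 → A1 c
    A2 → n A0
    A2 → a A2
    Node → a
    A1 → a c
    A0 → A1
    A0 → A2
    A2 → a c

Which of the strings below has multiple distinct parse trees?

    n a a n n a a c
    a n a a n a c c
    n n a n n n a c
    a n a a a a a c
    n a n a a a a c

n a a n n a a c: 1 tree
a n a a n a c c: 1 tree
n n a n n n a c: 2 trees
a n a a a a a c: 1 tree
n a n a a a a c: 1 tree

n n a n n n a c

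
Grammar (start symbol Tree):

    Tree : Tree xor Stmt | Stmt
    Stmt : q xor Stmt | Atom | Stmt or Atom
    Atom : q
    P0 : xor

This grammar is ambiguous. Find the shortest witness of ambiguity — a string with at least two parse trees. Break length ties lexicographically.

length 1: no string has ≥2 trees
length 3: q xor q has 2 parse trees

Two derivations of q xor q:
  Tree ⇒ Tree xor Stmt ⇒ Stmt xor Stmt ⇒ Atom xor Stmt ⇒ q xor Stmt ⇒ q xor Atom ⇒ q xor q
  Tree ⇒ Stmt ⇒ q xor Stmt ⇒ q xor Atom ⇒ q xor q

q xor q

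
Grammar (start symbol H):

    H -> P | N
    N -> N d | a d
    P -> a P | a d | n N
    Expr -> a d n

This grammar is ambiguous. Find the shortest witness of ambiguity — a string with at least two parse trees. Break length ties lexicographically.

a d

length 2: a d has 2 parse trees

Two derivations of a d:
  H ⇒ P ⇒ a d
  H ⇒ N ⇒ a d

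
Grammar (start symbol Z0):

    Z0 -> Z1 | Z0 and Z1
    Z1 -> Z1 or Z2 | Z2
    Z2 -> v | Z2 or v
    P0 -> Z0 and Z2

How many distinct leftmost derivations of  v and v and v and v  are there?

Parse trees for v and v and v and v:
  [Z0 [Z0 [Z0 [Z0 [Z1 [Z2 v]]] and [Z1 [Z2 v]]] and [Z1 [Z2 v]]] and [Z1 [Z2 v]]]

1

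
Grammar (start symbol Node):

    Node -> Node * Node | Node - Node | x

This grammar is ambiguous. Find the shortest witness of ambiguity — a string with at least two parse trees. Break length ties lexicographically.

length 1: no string has ≥2 trees
length 3: no string has ≥2 trees
length 5: x * x * x has 2 parse trees

Two derivations of x * x * x:
  Node ⇒ Node * Node ⇒ Node * Node * Node ⇒ x * Node * Node ⇒ x * x * Node ⇒ x * x * x
  Node ⇒ Node * Node ⇒ x * Node ⇒ x * Node * Node ⇒ x * x * Node ⇒ x * x * x

x * x * x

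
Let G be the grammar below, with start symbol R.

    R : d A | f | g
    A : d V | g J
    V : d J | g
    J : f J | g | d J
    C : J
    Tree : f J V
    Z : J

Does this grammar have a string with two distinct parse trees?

(C, Tree, Z are unreachable from R, so their rules don't affect L(R).) The reachable rules are right-linear with at most one rule per (nonterminal, next-terminal) pair. Each input token forces the next rule, so parsing is deterministic.

Unambiguous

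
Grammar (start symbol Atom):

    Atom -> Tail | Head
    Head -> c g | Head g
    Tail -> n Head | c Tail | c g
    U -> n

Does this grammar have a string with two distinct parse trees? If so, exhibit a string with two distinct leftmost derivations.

Ambiguous

Witness: c g

Derivation 1: Atom ⇒ Tail ⇒ c g
Derivation 2: Atom ⇒ Head ⇒ c g

Two distinct leftmost derivations for the same string.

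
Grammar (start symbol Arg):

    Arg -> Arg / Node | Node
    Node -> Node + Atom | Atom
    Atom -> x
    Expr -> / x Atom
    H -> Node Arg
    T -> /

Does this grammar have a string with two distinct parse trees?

(Expr, H, T are unreachable from Arg, so their rules don't affect L(Arg).) This is a standard precedence ladder (Arg over Node over Atom), with each level left-recursive on its own operator ('/' at Arg, '+' at Node). That structure is LR(1), hence unambiguous.

Unambiguous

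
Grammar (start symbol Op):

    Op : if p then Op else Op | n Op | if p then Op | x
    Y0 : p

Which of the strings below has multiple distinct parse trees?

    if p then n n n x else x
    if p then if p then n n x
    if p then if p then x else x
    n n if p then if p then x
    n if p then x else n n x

if p then if p then x else x

if p then n n n x else x: 1 tree
if p then if p then n n x: 1 tree
if p then if p then x else x: 2 trees
n n if p then if p then x: 1 tree
n if p then x else n n x: 1 tree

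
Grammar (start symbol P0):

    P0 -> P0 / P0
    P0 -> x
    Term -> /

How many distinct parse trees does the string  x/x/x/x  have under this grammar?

Parse trees for x/x/x/x:
  [P0 [P0 x] / [P0 [P0 x] / [P0 [P0 x] / [P0 x]]]]
  [P0 [P0 x] / [P0 [P0 [P0 x] / [P0 x]] / [P0 x]]]
  [P0 [P0 [P0 x] / [P0 x]] / [P0 [P0 x] / [P0 x]]]
  [P0 [P0 [P0 x] / [P0 [P0 x] / [P0 x]]] / [P0 x]]
  [P0 [P0 [P0 [P0 x] / [P0 x]] / [P0 x]] / [P0 x]]

5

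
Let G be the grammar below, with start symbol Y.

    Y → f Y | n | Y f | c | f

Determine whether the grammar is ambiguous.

Ambiguous

Witness: f f

Derivation 1: Y ⇒ f Y ⇒ f f
Derivation 2: Y ⇒ Y f ⇒ f f

Two distinct leftmost derivations for the same string.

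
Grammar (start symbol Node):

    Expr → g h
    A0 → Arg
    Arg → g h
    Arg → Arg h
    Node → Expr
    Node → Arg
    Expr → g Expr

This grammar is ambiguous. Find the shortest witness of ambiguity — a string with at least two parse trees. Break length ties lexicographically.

length 2: g h has 2 parse trees

Two derivations of g h:
  Node ⇒ Expr ⇒ g h
  Node ⇒ Arg ⇒ g h

g h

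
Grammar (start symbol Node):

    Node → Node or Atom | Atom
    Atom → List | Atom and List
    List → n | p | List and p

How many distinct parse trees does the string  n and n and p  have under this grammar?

2

Parse trees for n and n and p:
  [Node [Atom [Atom [List n]] and [List [List n] and p]]]
  [Node [Atom [Atom [Atom [List n]] and [List n]] and [List p]]]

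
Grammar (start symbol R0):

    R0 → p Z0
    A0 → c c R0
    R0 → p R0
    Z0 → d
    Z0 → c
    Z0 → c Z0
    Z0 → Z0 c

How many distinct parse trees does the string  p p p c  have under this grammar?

Parse trees for p p p c:
  [R0 p [R0 p [R0 p [Z0 c]]]]

1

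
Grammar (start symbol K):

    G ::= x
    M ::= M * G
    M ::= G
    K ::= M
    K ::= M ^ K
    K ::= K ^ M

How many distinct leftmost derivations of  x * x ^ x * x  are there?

Parse trees for x * x ^ x * x:
  [K [M [M [G x]] * [G x]] ^ [K [M [M [G x]] * [G x]]]]
  [K [K [M [M [G x]] * [G x]]] ^ [M [M [G x]] * [G x]]]

2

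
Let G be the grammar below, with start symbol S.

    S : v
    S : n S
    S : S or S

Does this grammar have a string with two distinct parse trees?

Ambiguous

Witness: n v or v

Derivation 1: S ⇒ n S ⇒ n S or S ⇒ n v or S ⇒ n v or v
Derivation 2: S ⇒ S or S ⇒ n S or S ⇒ n v or S ⇒ n v or v

Two distinct leftmost derivations for the same string.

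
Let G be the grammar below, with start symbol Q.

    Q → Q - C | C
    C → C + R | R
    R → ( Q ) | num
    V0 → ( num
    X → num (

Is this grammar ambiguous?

Unambiguous

Only Q, C, R are reachable from Q; ignoring the rest: Q → Q - C | C  ;  C → C + R | R  — a left-associative chain with R at the bottom. Each string factors uniquely by precedence.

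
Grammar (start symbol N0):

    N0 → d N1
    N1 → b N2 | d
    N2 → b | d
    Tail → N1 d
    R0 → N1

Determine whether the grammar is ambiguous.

Unambiguous

Only N0, N1, N2 are reachable from N0; ignoring the rest: Each reachable nonterminal has at most one production per leading terminal, and all productions are right-linear; the derivation is determined token-by-token.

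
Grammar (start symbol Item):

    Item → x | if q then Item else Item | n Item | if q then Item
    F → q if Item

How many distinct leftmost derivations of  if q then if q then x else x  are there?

Parse trees for if q then if q then x else x:
  [Item if q then [Item if q then [Item x]] else [Item x]]
  [Item if q then [Item if q then [Item x] else [Item x]]]

2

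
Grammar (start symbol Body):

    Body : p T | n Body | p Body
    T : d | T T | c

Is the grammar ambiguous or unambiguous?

Witness: p c c c

Derivation 1: Body ⇒ p T ⇒ p T T ⇒ p T T T ⇒ p c T T ⇒ p c c T ⇒ p c c c
Derivation 2: Body ⇒ p T ⇒ p T T ⇒ p c T ⇒ p c T T ⇒ p c c T ⇒ p c c c

Two distinct leftmost derivations for the same string.

Ambiguous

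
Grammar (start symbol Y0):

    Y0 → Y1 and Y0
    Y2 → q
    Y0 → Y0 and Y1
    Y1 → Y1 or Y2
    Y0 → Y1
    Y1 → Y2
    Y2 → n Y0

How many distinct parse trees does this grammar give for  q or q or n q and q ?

Parse trees for q or q or n q and q:
  [Y0 [Y1 [Y1 [Y1 [Y2 q]] or [Y2 q]] or [Y2 n [Y0 [Y1 [Y2 q]]]]] and [Y0 [Y1 [Y2 q]]]]
  [Y0 [Y0 [Y1 [Y1 [Y1 [Y2 q]] or [Y2 q]] or [Y2 n [Y0 [Y1 [Y2 q]]]]]] and [Y1 [Y2 q]]]
  [Y0 [Y1 [Y1 [Y1 [Y2 q]] or [Y2 q]] or [Y2 n [Y0 [Y1 [Y2 q]] and [Y0 [Y1 [Y2 q]]]]]]]
  [Y0 [Y1 [Y1 [Y1 [Y2 q]] or [Y2 q]] or [Y2 n [Y0 [Y0 [Y1 [Y2 q]]] and [Y1 [Y2 q]]]]]]

4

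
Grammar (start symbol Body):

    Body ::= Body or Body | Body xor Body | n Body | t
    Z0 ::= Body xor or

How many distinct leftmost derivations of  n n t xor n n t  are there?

Parse trees for n n t xor n n t:
  [Body [Body n [Body n [Body t]]] xor [Body n [Body n [Body t]]]]
  [Body n [Body [Body n [Body t]] xor [Body n [Body n [Body t]]]]]
  [Body n [Body n [Body [Body t] xor [Body n [Body n [Body t]]]]]]

3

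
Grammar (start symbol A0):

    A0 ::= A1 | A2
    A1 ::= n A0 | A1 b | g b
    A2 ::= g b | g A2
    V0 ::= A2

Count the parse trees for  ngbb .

Parse trees for ngbb:
  [A0 [A1 n [A0 [A1 [A1 g b] b]]]]
  [A0 [A1 [A1 n [A0 [A1 g b]]] b]]
  [A0 [A1 [A1 n [A0 [A2 g b]]] b]]

3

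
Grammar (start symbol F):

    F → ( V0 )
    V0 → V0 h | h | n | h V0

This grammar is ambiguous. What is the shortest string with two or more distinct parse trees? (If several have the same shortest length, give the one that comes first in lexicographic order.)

length 3: no string has ≥2 trees
length 4: ( h h ) has 2 parse trees

Two derivations of ( h h ):
  F ⇒ ( V0 ) ⇒ ( V0 h ) ⇒ ( h h )
  F ⇒ ( V0 ) ⇒ ( h V0 ) ⇒ ( h h )

( h h )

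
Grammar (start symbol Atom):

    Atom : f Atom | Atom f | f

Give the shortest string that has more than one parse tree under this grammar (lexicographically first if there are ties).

length 1: no string has ≥2 trees
length 2: f f has 2 parse trees

Two derivations of f f:
  Atom ⇒ f Atom ⇒ f f
  Atom ⇒ Atom f ⇒ f f

f f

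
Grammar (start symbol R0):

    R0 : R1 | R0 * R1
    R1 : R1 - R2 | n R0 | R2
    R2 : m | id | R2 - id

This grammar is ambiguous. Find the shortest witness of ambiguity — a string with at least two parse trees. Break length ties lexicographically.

length 1: no string has ≥2 trees
length 2: no string has ≥2 trees
length 3: id - id has 2 parse trees

Two derivations of id - id:
  R0 ⇒ R1 ⇒ R1 - R2 ⇒ R2 - R2 ⇒ id - R2 ⇒ id - id
  R0 ⇒ R1 ⇒ R2 ⇒ R2 - id ⇒ id - id

id - id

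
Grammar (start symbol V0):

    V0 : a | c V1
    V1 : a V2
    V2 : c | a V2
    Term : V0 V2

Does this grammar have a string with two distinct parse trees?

Only V0, V1, V2 are reachable from V0; ignoring the rest: Each reachable nonterminal has at most one production per leading terminal, and all productions are right-linear; the derivation is determined token-by-token.

Unambiguous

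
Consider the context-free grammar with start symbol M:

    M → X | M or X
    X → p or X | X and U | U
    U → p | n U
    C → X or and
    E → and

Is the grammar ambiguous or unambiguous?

Witness: p or p

Derivation 1: M ⇒ X ⇒ p or X ⇒ p or U ⇒ p or p
Derivation 2: M ⇒ M or X ⇒ X or X ⇒ U or X ⇒ p or X ⇒ p or U ⇒ p or p

Two distinct leftmost derivations for the same string.

Ambiguous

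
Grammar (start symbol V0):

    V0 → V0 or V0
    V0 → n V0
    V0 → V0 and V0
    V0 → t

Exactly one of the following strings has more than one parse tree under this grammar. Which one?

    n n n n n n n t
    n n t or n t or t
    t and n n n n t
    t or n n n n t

n n n n n n n t: 1 tree
n n t or n t or t: 12 trees
t and n n n n t: 1 tree
t or n n n n t: 1 tree

n n t or n t or t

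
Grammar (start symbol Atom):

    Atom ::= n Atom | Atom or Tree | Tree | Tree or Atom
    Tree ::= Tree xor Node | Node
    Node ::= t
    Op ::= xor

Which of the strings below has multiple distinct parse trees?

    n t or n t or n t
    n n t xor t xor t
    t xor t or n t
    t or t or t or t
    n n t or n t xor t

t or t or t or t

n t or n t or n t: 1 tree
n n t xor t xor t: 1 tree
t xor t or n t: 1 tree
t or t or t or t: 8 trees
n n t or n t xor t: 1 tree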